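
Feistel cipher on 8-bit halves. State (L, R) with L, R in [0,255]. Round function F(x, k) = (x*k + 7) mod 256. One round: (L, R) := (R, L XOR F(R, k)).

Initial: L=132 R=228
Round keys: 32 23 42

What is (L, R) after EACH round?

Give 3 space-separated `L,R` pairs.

Answer: 228,3 3,168 168,148

Derivation:
Round 1 (k=32): L=228 R=3
Round 2 (k=23): L=3 R=168
Round 3 (k=42): L=168 R=148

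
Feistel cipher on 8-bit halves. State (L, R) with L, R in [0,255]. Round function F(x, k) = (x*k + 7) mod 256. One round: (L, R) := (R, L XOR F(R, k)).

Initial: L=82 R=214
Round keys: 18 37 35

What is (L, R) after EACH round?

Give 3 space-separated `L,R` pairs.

Round 1 (k=18): L=214 R=65
Round 2 (k=37): L=65 R=186
Round 3 (k=35): L=186 R=52

Answer: 214,65 65,186 186,52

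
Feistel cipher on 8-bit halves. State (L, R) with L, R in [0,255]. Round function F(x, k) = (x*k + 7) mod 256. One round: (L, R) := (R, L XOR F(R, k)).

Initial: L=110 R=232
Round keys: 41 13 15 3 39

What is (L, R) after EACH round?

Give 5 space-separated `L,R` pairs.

Round 1 (k=41): L=232 R=65
Round 2 (k=13): L=65 R=188
Round 3 (k=15): L=188 R=74
Round 4 (k=3): L=74 R=89
Round 5 (k=39): L=89 R=220

Answer: 232,65 65,188 188,74 74,89 89,220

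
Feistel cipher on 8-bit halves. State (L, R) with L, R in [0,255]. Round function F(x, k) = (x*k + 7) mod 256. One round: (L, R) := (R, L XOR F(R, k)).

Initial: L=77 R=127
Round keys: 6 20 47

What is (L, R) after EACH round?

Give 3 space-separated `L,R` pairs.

Answer: 127,76 76,136 136,179

Derivation:
Round 1 (k=6): L=127 R=76
Round 2 (k=20): L=76 R=136
Round 3 (k=47): L=136 R=179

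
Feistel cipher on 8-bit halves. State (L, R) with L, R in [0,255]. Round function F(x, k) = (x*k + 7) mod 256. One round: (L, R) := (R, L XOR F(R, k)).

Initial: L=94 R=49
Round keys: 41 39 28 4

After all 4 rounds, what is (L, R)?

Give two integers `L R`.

Round 1 (k=41): L=49 R=190
Round 2 (k=39): L=190 R=200
Round 3 (k=28): L=200 R=89
Round 4 (k=4): L=89 R=163

Answer: 89 163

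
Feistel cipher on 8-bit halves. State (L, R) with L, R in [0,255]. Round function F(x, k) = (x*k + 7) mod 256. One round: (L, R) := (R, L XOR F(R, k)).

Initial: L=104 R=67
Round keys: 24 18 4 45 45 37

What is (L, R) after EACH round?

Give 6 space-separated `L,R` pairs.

Answer: 67,39 39,134 134,56 56,89 89,148 148,50

Derivation:
Round 1 (k=24): L=67 R=39
Round 2 (k=18): L=39 R=134
Round 3 (k=4): L=134 R=56
Round 4 (k=45): L=56 R=89
Round 5 (k=45): L=89 R=148
Round 6 (k=37): L=148 R=50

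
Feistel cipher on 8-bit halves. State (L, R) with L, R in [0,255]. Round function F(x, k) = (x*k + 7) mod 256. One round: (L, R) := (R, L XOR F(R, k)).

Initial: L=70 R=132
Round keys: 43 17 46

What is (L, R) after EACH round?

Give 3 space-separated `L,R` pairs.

Answer: 132,117 117,72 72,130

Derivation:
Round 1 (k=43): L=132 R=117
Round 2 (k=17): L=117 R=72
Round 3 (k=46): L=72 R=130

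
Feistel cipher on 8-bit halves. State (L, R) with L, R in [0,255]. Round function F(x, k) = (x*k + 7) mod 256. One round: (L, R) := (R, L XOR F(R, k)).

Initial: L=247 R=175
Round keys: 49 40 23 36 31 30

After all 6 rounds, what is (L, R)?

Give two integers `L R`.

Round 1 (k=49): L=175 R=113
Round 2 (k=40): L=113 R=0
Round 3 (k=23): L=0 R=118
Round 4 (k=36): L=118 R=159
Round 5 (k=31): L=159 R=62
Round 6 (k=30): L=62 R=212

Answer: 62 212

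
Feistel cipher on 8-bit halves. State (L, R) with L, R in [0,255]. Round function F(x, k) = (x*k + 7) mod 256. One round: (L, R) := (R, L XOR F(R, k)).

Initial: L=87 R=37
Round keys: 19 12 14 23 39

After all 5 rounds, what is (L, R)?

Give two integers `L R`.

Round 1 (k=19): L=37 R=145
Round 2 (k=12): L=145 R=246
Round 3 (k=14): L=246 R=234
Round 4 (k=23): L=234 R=251
Round 5 (k=39): L=251 R=174

Answer: 251 174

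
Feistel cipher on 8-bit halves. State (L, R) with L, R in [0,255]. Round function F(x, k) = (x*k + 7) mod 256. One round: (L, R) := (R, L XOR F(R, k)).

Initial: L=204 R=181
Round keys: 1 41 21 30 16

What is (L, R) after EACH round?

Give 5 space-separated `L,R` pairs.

Answer: 181,112 112,66 66,1 1,103 103,118

Derivation:
Round 1 (k=1): L=181 R=112
Round 2 (k=41): L=112 R=66
Round 3 (k=21): L=66 R=1
Round 4 (k=30): L=1 R=103
Round 5 (k=16): L=103 R=118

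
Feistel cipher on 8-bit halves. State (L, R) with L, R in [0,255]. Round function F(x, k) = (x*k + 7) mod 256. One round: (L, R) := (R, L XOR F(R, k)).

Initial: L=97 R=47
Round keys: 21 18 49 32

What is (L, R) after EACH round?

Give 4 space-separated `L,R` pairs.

Round 1 (k=21): L=47 R=131
Round 2 (k=18): L=131 R=18
Round 3 (k=49): L=18 R=250
Round 4 (k=32): L=250 R=85

Answer: 47,131 131,18 18,250 250,85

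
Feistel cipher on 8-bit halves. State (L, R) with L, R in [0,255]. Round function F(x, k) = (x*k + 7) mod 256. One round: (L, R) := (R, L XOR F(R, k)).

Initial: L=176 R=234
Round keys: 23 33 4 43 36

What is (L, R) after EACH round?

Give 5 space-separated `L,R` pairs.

Answer: 234,189 189,142 142,130 130,83 83,49

Derivation:
Round 1 (k=23): L=234 R=189
Round 2 (k=33): L=189 R=142
Round 3 (k=4): L=142 R=130
Round 4 (k=43): L=130 R=83
Round 5 (k=36): L=83 R=49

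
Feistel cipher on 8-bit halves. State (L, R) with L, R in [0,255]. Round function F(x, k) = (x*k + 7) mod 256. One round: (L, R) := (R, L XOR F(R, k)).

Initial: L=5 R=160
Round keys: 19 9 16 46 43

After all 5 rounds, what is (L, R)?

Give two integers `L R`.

Answer: 84 86

Derivation:
Round 1 (k=19): L=160 R=226
Round 2 (k=9): L=226 R=89
Round 3 (k=16): L=89 R=117
Round 4 (k=46): L=117 R=84
Round 5 (k=43): L=84 R=86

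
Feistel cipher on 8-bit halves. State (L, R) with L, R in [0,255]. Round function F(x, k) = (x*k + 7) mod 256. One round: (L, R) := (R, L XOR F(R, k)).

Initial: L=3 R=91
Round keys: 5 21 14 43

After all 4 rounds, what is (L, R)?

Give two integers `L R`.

Round 1 (k=5): L=91 R=205
Round 2 (k=21): L=205 R=131
Round 3 (k=14): L=131 R=252
Round 4 (k=43): L=252 R=216

Answer: 252 216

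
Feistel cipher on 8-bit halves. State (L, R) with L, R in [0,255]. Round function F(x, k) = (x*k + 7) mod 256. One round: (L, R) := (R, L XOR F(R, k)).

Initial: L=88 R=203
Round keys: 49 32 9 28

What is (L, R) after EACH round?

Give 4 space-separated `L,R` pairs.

Round 1 (k=49): L=203 R=186
Round 2 (k=32): L=186 R=140
Round 3 (k=9): L=140 R=73
Round 4 (k=28): L=73 R=143

Answer: 203,186 186,140 140,73 73,143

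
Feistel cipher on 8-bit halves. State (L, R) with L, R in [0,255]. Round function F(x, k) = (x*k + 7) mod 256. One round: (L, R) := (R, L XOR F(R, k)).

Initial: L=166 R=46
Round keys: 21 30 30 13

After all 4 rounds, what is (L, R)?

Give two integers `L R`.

Answer: 2 158

Derivation:
Round 1 (k=21): L=46 R=107
Round 2 (k=30): L=107 R=191
Round 3 (k=30): L=191 R=2
Round 4 (k=13): L=2 R=158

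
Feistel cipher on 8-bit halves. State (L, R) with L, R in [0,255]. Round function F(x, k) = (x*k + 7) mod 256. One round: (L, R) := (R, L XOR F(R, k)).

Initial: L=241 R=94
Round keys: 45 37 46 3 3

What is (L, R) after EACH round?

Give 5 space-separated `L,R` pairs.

Round 1 (k=45): L=94 R=124
Round 2 (k=37): L=124 R=173
Round 3 (k=46): L=173 R=97
Round 4 (k=3): L=97 R=135
Round 5 (k=3): L=135 R=253

Answer: 94,124 124,173 173,97 97,135 135,253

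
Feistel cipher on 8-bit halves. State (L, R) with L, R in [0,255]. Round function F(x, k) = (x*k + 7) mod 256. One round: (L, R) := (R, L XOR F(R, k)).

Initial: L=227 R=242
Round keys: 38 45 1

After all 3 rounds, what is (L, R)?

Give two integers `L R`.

Round 1 (k=38): L=242 R=16
Round 2 (k=45): L=16 R=37
Round 3 (k=1): L=37 R=60

Answer: 37 60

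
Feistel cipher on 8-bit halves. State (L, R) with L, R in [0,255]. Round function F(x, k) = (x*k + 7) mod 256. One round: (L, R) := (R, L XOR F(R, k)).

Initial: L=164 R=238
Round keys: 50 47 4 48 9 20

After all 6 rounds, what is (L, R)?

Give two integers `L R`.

Answer: 112 158

Derivation:
Round 1 (k=50): L=238 R=39
Round 2 (k=47): L=39 R=222
Round 3 (k=4): L=222 R=88
Round 4 (k=48): L=88 R=89
Round 5 (k=9): L=89 R=112
Round 6 (k=20): L=112 R=158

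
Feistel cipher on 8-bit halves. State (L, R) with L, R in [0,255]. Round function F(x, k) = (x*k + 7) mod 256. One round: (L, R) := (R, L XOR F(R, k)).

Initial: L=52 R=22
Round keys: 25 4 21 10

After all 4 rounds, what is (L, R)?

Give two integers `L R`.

Answer: 81 76

Derivation:
Round 1 (k=25): L=22 R=25
Round 2 (k=4): L=25 R=125
Round 3 (k=21): L=125 R=81
Round 4 (k=10): L=81 R=76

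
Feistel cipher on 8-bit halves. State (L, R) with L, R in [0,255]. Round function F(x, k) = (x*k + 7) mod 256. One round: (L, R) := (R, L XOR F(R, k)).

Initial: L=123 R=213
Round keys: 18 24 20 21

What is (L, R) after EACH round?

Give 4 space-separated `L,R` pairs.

Round 1 (k=18): L=213 R=122
Round 2 (k=24): L=122 R=162
Round 3 (k=20): L=162 R=213
Round 4 (k=21): L=213 R=34

Answer: 213,122 122,162 162,213 213,34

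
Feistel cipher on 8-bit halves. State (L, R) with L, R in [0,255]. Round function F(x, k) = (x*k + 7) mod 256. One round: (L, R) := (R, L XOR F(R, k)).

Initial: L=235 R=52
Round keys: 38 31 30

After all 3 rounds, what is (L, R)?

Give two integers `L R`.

Answer: 7 141

Derivation:
Round 1 (k=38): L=52 R=84
Round 2 (k=31): L=84 R=7
Round 3 (k=30): L=7 R=141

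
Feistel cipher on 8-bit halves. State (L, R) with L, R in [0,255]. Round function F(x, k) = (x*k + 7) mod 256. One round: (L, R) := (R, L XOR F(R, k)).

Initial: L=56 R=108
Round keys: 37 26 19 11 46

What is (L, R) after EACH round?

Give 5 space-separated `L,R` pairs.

Answer: 108,155 155,169 169,9 9,195 195,24

Derivation:
Round 1 (k=37): L=108 R=155
Round 2 (k=26): L=155 R=169
Round 3 (k=19): L=169 R=9
Round 4 (k=11): L=9 R=195
Round 5 (k=46): L=195 R=24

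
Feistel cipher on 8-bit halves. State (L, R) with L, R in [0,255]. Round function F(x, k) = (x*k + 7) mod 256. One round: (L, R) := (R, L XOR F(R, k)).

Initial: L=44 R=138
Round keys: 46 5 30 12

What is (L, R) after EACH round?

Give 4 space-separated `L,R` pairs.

Round 1 (k=46): L=138 R=255
Round 2 (k=5): L=255 R=136
Round 3 (k=30): L=136 R=8
Round 4 (k=12): L=8 R=239

Answer: 138,255 255,136 136,8 8,239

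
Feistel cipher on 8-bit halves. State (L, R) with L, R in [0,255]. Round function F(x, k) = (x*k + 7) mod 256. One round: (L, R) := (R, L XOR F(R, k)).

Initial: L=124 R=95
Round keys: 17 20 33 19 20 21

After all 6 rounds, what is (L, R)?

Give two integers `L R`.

Round 1 (k=17): L=95 R=42
Round 2 (k=20): L=42 R=16
Round 3 (k=33): L=16 R=61
Round 4 (k=19): L=61 R=158
Round 5 (k=20): L=158 R=98
Round 6 (k=21): L=98 R=143

Answer: 98 143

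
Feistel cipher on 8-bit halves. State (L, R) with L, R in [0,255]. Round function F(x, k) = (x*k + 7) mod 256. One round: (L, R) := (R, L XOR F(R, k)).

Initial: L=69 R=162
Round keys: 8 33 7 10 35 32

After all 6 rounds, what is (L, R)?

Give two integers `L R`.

Round 1 (k=8): L=162 R=82
Round 2 (k=33): L=82 R=59
Round 3 (k=7): L=59 R=246
Round 4 (k=10): L=246 R=152
Round 5 (k=35): L=152 R=57
Round 6 (k=32): L=57 R=191

Answer: 57 191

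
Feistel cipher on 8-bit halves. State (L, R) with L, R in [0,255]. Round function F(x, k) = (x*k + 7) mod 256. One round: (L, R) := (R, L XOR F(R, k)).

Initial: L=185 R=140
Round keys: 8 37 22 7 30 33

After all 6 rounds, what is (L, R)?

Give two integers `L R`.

Answer: 110 216

Derivation:
Round 1 (k=8): L=140 R=222
Round 2 (k=37): L=222 R=145
Round 3 (k=22): L=145 R=163
Round 4 (k=7): L=163 R=237
Round 5 (k=30): L=237 R=110
Round 6 (k=33): L=110 R=216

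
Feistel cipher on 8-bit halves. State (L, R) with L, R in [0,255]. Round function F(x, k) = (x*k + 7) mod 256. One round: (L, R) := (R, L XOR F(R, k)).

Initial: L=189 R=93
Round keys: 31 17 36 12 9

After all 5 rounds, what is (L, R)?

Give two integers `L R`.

Round 1 (k=31): L=93 R=247
Round 2 (k=17): L=247 R=51
Round 3 (k=36): L=51 R=196
Round 4 (k=12): L=196 R=4
Round 5 (k=9): L=4 R=239

Answer: 4 239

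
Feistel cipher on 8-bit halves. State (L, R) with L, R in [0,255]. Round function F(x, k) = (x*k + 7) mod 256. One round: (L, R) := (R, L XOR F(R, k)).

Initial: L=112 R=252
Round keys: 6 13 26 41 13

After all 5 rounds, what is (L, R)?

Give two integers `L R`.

Round 1 (k=6): L=252 R=159
Round 2 (k=13): L=159 R=230
Round 3 (k=26): L=230 R=252
Round 4 (k=41): L=252 R=133
Round 5 (k=13): L=133 R=52

Answer: 133 52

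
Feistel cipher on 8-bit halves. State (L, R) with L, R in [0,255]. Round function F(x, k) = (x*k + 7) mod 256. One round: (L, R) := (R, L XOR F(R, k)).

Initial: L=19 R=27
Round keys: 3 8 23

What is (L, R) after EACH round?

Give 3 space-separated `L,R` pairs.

Answer: 27,75 75,68 68,104

Derivation:
Round 1 (k=3): L=27 R=75
Round 2 (k=8): L=75 R=68
Round 3 (k=23): L=68 R=104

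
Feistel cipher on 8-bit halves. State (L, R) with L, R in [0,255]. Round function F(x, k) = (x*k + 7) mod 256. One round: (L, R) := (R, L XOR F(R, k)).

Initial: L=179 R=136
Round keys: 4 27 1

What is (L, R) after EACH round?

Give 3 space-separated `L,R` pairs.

Answer: 136,148 148,43 43,166

Derivation:
Round 1 (k=4): L=136 R=148
Round 2 (k=27): L=148 R=43
Round 3 (k=1): L=43 R=166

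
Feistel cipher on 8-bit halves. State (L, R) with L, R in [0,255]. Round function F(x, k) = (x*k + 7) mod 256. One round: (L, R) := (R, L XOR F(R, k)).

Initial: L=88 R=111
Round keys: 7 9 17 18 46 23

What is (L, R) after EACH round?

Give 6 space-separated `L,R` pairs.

Round 1 (k=7): L=111 R=72
Round 2 (k=9): L=72 R=224
Round 3 (k=17): L=224 R=175
Round 4 (k=18): L=175 R=181
Round 5 (k=46): L=181 R=34
Round 6 (k=23): L=34 R=160

Answer: 111,72 72,224 224,175 175,181 181,34 34,160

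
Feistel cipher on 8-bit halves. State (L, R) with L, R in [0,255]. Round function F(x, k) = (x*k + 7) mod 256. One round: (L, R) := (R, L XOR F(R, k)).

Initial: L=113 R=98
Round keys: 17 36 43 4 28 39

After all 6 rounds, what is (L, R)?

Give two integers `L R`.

Answer: 121 108

Derivation:
Round 1 (k=17): L=98 R=248
Round 2 (k=36): L=248 R=133
Round 3 (k=43): L=133 R=166
Round 4 (k=4): L=166 R=26
Round 5 (k=28): L=26 R=121
Round 6 (k=39): L=121 R=108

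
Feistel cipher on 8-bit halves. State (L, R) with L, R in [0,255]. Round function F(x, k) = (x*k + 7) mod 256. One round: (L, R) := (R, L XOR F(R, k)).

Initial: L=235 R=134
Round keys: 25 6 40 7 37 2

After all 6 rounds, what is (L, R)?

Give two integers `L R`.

Round 1 (k=25): L=134 R=246
Round 2 (k=6): L=246 R=77
Round 3 (k=40): L=77 R=249
Round 4 (k=7): L=249 R=155
Round 5 (k=37): L=155 R=151
Round 6 (k=2): L=151 R=174

Answer: 151 174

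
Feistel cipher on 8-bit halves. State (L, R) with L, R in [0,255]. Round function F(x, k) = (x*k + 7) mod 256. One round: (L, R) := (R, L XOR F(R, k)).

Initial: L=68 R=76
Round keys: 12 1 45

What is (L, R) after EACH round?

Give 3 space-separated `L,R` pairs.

Answer: 76,211 211,150 150,182

Derivation:
Round 1 (k=12): L=76 R=211
Round 2 (k=1): L=211 R=150
Round 3 (k=45): L=150 R=182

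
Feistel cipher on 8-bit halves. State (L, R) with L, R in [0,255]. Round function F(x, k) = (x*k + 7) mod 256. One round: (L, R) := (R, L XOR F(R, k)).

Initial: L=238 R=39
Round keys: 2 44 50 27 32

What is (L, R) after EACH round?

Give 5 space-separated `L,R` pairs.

Round 1 (k=2): L=39 R=187
Round 2 (k=44): L=187 R=12
Round 3 (k=50): L=12 R=228
Round 4 (k=27): L=228 R=31
Round 5 (k=32): L=31 R=3

Answer: 39,187 187,12 12,228 228,31 31,3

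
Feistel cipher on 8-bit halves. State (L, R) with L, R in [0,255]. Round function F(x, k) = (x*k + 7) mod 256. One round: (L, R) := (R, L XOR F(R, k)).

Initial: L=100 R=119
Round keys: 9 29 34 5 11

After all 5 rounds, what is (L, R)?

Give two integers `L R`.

Round 1 (k=9): L=119 R=82
Round 2 (k=29): L=82 R=38
Round 3 (k=34): L=38 R=65
Round 4 (k=5): L=65 R=106
Round 5 (k=11): L=106 R=212

Answer: 106 212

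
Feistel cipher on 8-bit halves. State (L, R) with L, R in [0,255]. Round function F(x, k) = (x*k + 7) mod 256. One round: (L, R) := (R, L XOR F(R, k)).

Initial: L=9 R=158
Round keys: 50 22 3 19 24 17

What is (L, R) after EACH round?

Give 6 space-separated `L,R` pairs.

Round 1 (k=50): L=158 R=234
Round 2 (k=22): L=234 R=189
Round 3 (k=3): L=189 R=212
Round 4 (k=19): L=212 R=126
Round 5 (k=24): L=126 R=3
Round 6 (k=17): L=3 R=68

Answer: 158,234 234,189 189,212 212,126 126,3 3,68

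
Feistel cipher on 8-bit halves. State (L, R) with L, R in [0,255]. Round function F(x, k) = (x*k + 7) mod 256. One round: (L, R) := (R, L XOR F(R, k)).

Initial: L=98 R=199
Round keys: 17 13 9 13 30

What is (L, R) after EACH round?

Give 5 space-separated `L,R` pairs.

Round 1 (k=17): L=199 R=92
Round 2 (k=13): L=92 R=116
Round 3 (k=9): L=116 R=71
Round 4 (k=13): L=71 R=214
Round 5 (k=30): L=214 R=92

Answer: 199,92 92,116 116,71 71,214 214,92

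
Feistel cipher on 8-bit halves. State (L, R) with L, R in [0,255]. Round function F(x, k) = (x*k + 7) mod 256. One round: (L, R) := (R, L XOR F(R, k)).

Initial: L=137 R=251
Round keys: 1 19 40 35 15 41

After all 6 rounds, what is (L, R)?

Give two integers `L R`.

Answer: 179 114

Derivation:
Round 1 (k=1): L=251 R=139
Round 2 (k=19): L=139 R=163
Round 3 (k=40): L=163 R=244
Round 4 (k=35): L=244 R=192
Round 5 (k=15): L=192 R=179
Round 6 (k=41): L=179 R=114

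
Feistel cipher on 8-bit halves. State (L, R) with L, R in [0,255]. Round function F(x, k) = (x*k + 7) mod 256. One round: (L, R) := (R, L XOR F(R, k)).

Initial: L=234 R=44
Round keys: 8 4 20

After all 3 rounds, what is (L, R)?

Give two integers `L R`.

Round 1 (k=8): L=44 R=141
Round 2 (k=4): L=141 R=23
Round 3 (k=20): L=23 R=94

Answer: 23 94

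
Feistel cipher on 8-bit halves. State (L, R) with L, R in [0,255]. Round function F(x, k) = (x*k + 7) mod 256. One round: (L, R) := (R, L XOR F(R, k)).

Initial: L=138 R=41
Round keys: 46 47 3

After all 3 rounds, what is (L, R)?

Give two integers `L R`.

Answer: 193 165

Derivation:
Round 1 (k=46): L=41 R=239
Round 2 (k=47): L=239 R=193
Round 3 (k=3): L=193 R=165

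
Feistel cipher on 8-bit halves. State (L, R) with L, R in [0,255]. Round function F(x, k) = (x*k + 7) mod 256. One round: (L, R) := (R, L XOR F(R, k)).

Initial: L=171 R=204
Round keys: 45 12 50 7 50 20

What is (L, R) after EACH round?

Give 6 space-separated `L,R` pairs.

Answer: 204,72 72,171 171,37 37,161 161,92 92,150

Derivation:
Round 1 (k=45): L=204 R=72
Round 2 (k=12): L=72 R=171
Round 3 (k=50): L=171 R=37
Round 4 (k=7): L=37 R=161
Round 5 (k=50): L=161 R=92
Round 6 (k=20): L=92 R=150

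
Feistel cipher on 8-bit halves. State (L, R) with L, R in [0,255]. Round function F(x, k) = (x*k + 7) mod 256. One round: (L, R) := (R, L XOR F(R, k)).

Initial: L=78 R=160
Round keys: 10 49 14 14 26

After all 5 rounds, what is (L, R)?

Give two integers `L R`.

Answer: 43 43

Derivation:
Round 1 (k=10): L=160 R=9
Round 2 (k=49): L=9 R=96
Round 3 (k=14): L=96 R=78
Round 4 (k=14): L=78 R=43
Round 5 (k=26): L=43 R=43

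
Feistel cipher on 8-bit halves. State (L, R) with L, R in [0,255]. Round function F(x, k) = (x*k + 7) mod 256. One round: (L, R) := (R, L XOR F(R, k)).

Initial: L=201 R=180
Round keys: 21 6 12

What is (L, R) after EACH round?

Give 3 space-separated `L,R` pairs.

Answer: 180,2 2,167 167,217

Derivation:
Round 1 (k=21): L=180 R=2
Round 2 (k=6): L=2 R=167
Round 3 (k=12): L=167 R=217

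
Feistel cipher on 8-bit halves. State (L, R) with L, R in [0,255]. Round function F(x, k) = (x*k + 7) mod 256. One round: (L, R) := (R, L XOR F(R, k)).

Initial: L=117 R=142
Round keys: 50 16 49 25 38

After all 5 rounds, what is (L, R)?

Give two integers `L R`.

Round 1 (k=50): L=142 R=182
Round 2 (k=16): L=182 R=233
Round 3 (k=49): L=233 R=22
Round 4 (k=25): L=22 R=196
Round 5 (k=38): L=196 R=9

Answer: 196 9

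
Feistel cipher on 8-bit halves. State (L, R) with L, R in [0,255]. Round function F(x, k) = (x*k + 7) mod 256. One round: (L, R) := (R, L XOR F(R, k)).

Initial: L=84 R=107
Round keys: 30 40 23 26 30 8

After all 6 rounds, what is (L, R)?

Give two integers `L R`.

Round 1 (k=30): L=107 R=197
Round 2 (k=40): L=197 R=164
Round 3 (k=23): L=164 R=6
Round 4 (k=26): L=6 R=7
Round 5 (k=30): L=7 R=223
Round 6 (k=8): L=223 R=248

Answer: 223 248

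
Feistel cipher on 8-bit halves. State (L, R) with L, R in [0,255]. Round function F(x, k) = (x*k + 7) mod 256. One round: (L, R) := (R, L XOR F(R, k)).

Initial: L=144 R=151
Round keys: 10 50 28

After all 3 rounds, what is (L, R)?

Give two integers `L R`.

Answer: 230 82

Derivation:
Round 1 (k=10): L=151 R=125
Round 2 (k=50): L=125 R=230
Round 3 (k=28): L=230 R=82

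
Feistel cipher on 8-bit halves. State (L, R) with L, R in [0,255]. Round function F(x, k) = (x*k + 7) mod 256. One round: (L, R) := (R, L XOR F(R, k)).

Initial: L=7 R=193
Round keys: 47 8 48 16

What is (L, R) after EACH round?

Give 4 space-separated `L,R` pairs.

Answer: 193,113 113,78 78,214 214,41

Derivation:
Round 1 (k=47): L=193 R=113
Round 2 (k=8): L=113 R=78
Round 3 (k=48): L=78 R=214
Round 4 (k=16): L=214 R=41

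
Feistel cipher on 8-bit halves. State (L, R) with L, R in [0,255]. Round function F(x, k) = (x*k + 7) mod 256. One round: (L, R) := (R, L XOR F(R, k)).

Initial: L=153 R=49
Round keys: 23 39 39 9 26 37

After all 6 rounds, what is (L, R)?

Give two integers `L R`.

Round 1 (k=23): L=49 R=247
Round 2 (k=39): L=247 R=153
Round 3 (k=39): L=153 R=161
Round 4 (k=9): L=161 R=41
Round 5 (k=26): L=41 R=144
Round 6 (k=37): L=144 R=254

Answer: 144 254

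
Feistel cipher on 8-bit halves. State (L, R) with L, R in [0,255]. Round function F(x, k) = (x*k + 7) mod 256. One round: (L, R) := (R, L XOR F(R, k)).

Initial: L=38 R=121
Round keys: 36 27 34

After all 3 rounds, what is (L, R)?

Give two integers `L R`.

Round 1 (k=36): L=121 R=45
Round 2 (k=27): L=45 R=191
Round 3 (k=34): L=191 R=72

Answer: 191 72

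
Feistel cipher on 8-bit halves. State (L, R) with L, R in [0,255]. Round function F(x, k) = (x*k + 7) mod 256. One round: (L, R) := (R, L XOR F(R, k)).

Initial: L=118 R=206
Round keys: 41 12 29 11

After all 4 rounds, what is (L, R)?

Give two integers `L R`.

Round 1 (k=41): L=206 R=115
Round 2 (k=12): L=115 R=165
Round 3 (k=29): L=165 R=203
Round 4 (k=11): L=203 R=101

Answer: 203 101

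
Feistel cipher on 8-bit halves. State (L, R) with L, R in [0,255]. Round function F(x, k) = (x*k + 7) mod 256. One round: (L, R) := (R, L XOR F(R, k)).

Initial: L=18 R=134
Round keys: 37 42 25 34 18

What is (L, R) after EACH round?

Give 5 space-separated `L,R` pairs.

Round 1 (k=37): L=134 R=119
Round 2 (k=42): L=119 R=11
Round 3 (k=25): L=11 R=109
Round 4 (k=34): L=109 R=138
Round 5 (k=18): L=138 R=214

Answer: 134,119 119,11 11,109 109,138 138,214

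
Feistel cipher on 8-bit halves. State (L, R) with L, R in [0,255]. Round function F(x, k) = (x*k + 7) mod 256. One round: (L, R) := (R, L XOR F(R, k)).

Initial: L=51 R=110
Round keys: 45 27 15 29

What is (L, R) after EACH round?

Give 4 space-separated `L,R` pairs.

Round 1 (k=45): L=110 R=110
Round 2 (k=27): L=110 R=207
Round 3 (k=15): L=207 R=70
Round 4 (k=29): L=70 R=58

Answer: 110,110 110,207 207,70 70,58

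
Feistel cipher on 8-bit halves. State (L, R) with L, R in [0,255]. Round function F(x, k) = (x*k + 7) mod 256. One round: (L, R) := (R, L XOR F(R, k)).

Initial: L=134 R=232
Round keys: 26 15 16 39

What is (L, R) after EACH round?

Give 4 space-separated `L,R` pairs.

Round 1 (k=26): L=232 R=17
Round 2 (k=15): L=17 R=238
Round 3 (k=16): L=238 R=246
Round 4 (k=39): L=246 R=111

Answer: 232,17 17,238 238,246 246,111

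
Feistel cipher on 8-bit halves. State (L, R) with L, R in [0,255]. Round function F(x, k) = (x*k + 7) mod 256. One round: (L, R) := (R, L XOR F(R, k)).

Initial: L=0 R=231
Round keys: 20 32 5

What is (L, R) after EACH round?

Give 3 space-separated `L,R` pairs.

Round 1 (k=20): L=231 R=19
Round 2 (k=32): L=19 R=128
Round 3 (k=5): L=128 R=148

Answer: 231,19 19,128 128,148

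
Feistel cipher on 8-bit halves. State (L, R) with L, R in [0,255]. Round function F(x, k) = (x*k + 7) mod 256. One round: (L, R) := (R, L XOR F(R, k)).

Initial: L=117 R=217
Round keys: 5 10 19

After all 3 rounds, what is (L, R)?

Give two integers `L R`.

Round 1 (k=5): L=217 R=49
Round 2 (k=10): L=49 R=40
Round 3 (k=19): L=40 R=206

Answer: 40 206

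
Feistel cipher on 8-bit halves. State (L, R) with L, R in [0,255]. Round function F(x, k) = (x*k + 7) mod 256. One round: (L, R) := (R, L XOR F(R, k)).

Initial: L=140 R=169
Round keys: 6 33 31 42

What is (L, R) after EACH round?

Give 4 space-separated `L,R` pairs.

Round 1 (k=6): L=169 R=113
Round 2 (k=33): L=113 R=49
Round 3 (k=31): L=49 R=135
Round 4 (k=42): L=135 R=28

Answer: 169,113 113,49 49,135 135,28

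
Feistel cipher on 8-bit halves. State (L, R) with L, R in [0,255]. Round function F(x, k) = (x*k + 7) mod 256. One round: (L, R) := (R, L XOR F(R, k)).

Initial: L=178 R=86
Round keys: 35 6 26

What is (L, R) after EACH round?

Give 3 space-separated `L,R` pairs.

Answer: 86,123 123,191 191,22

Derivation:
Round 1 (k=35): L=86 R=123
Round 2 (k=6): L=123 R=191
Round 3 (k=26): L=191 R=22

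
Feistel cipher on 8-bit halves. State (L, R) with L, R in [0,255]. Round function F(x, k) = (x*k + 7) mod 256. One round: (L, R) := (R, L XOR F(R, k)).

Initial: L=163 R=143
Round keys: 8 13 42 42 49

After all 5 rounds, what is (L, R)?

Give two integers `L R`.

Answer: 57 243

Derivation:
Round 1 (k=8): L=143 R=220
Round 2 (k=13): L=220 R=188
Round 3 (k=42): L=188 R=3
Round 4 (k=42): L=3 R=57
Round 5 (k=49): L=57 R=243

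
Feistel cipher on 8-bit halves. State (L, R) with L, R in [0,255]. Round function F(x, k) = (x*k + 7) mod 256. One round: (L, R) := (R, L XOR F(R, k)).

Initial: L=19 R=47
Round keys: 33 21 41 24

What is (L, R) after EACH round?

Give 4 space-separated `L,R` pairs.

Answer: 47,5 5,95 95,59 59,208

Derivation:
Round 1 (k=33): L=47 R=5
Round 2 (k=21): L=5 R=95
Round 3 (k=41): L=95 R=59
Round 4 (k=24): L=59 R=208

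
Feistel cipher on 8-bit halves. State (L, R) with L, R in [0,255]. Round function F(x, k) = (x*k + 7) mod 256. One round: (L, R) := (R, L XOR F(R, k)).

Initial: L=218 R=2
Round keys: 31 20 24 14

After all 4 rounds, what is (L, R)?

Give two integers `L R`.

Answer: 0 118

Derivation:
Round 1 (k=31): L=2 R=159
Round 2 (k=20): L=159 R=113
Round 3 (k=24): L=113 R=0
Round 4 (k=14): L=0 R=118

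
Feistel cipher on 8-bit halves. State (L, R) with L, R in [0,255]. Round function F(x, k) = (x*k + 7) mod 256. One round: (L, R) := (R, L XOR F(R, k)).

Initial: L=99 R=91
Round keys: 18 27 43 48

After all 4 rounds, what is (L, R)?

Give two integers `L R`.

Round 1 (k=18): L=91 R=14
Round 2 (k=27): L=14 R=218
Round 3 (k=43): L=218 R=171
Round 4 (k=48): L=171 R=205

Answer: 171 205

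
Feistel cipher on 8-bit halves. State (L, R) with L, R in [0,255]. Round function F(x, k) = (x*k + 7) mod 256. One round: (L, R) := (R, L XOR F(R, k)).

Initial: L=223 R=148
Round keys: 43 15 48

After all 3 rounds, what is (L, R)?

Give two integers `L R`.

Answer: 31 235

Derivation:
Round 1 (k=43): L=148 R=60
Round 2 (k=15): L=60 R=31
Round 3 (k=48): L=31 R=235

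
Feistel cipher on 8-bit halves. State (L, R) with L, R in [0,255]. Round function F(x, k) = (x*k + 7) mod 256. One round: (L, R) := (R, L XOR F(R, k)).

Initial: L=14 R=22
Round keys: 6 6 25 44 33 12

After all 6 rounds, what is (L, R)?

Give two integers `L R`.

Answer: 136 111

Derivation:
Round 1 (k=6): L=22 R=133
Round 2 (k=6): L=133 R=51
Round 3 (k=25): L=51 R=135
Round 4 (k=44): L=135 R=8
Round 5 (k=33): L=8 R=136
Round 6 (k=12): L=136 R=111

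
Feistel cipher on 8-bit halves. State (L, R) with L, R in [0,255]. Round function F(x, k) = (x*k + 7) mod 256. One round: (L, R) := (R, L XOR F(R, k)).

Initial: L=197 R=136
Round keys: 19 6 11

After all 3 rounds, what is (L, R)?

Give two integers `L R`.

Answer: 171 186

Derivation:
Round 1 (k=19): L=136 R=218
Round 2 (k=6): L=218 R=171
Round 3 (k=11): L=171 R=186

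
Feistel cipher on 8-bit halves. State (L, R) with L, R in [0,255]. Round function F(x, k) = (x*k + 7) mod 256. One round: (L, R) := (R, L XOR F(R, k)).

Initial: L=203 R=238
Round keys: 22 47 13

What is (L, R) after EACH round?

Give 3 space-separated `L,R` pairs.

Answer: 238,176 176,185 185,220

Derivation:
Round 1 (k=22): L=238 R=176
Round 2 (k=47): L=176 R=185
Round 3 (k=13): L=185 R=220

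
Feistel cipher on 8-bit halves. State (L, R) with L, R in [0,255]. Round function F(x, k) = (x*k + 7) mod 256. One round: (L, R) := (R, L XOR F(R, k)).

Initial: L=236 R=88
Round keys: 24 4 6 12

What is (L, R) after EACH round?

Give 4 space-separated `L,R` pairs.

Round 1 (k=24): L=88 R=171
Round 2 (k=4): L=171 R=235
Round 3 (k=6): L=235 R=34
Round 4 (k=12): L=34 R=116

Answer: 88,171 171,235 235,34 34,116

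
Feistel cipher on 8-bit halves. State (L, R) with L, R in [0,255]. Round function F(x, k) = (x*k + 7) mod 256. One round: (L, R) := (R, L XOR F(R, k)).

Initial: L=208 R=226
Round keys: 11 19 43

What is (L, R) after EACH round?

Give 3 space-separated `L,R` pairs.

Answer: 226,109 109,252 252,54

Derivation:
Round 1 (k=11): L=226 R=109
Round 2 (k=19): L=109 R=252
Round 3 (k=43): L=252 R=54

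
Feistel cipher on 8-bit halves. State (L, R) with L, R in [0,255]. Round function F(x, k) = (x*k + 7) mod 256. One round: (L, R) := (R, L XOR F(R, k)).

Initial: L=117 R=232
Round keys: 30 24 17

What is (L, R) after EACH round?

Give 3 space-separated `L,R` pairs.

Answer: 232,66 66,223 223,148

Derivation:
Round 1 (k=30): L=232 R=66
Round 2 (k=24): L=66 R=223
Round 3 (k=17): L=223 R=148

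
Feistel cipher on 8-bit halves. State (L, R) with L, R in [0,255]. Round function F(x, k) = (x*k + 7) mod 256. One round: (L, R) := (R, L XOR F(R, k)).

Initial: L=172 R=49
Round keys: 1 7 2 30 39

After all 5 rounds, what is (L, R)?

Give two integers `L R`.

Answer: 11 107

Derivation:
Round 1 (k=1): L=49 R=148
Round 2 (k=7): L=148 R=34
Round 3 (k=2): L=34 R=223
Round 4 (k=30): L=223 R=11
Round 5 (k=39): L=11 R=107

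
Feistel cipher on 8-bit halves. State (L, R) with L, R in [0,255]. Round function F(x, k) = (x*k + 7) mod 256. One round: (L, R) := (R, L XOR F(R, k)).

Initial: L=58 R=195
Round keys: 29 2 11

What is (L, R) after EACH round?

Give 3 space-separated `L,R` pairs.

Round 1 (k=29): L=195 R=36
Round 2 (k=2): L=36 R=140
Round 3 (k=11): L=140 R=47

Answer: 195,36 36,140 140,47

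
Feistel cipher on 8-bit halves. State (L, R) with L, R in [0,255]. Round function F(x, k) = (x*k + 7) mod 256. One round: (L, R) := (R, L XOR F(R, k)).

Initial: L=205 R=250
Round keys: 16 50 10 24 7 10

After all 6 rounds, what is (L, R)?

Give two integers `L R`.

Answer: 82 245

Derivation:
Round 1 (k=16): L=250 R=106
Round 2 (k=50): L=106 R=65
Round 3 (k=10): L=65 R=251
Round 4 (k=24): L=251 R=206
Round 5 (k=7): L=206 R=82
Round 6 (k=10): L=82 R=245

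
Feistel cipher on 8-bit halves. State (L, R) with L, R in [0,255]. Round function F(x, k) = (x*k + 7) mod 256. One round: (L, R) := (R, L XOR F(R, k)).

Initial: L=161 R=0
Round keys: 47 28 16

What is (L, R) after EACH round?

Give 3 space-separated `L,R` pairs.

Answer: 0,166 166,47 47,81

Derivation:
Round 1 (k=47): L=0 R=166
Round 2 (k=28): L=166 R=47
Round 3 (k=16): L=47 R=81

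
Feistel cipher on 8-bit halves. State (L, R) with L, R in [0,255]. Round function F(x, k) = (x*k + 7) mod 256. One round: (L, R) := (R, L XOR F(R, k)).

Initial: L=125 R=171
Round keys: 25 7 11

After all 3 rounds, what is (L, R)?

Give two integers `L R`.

Answer: 211 223

Derivation:
Round 1 (k=25): L=171 R=199
Round 2 (k=7): L=199 R=211
Round 3 (k=11): L=211 R=223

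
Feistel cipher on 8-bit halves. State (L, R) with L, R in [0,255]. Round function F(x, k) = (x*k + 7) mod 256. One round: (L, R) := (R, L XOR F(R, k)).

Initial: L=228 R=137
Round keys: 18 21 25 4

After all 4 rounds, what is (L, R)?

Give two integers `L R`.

Round 1 (k=18): L=137 R=77
Round 2 (k=21): L=77 R=209
Round 3 (k=25): L=209 R=61
Round 4 (k=4): L=61 R=42

Answer: 61 42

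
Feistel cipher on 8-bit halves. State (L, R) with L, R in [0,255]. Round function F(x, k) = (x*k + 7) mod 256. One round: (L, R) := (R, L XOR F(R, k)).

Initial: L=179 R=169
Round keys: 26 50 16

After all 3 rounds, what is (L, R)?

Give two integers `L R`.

Answer: 194 165

Derivation:
Round 1 (k=26): L=169 R=130
Round 2 (k=50): L=130 R=194
Round 3 (k=16): L=194 R=165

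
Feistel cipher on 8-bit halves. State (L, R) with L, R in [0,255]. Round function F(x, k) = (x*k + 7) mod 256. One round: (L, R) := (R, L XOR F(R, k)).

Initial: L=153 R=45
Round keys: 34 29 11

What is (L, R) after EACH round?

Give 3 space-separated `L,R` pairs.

Round 1 (k=34): L=45 R=152
Round 2 (k=29): L=152 R=18
Round 3 (k=11): L=18 R=85

Answer: 45,152 152,18 18,85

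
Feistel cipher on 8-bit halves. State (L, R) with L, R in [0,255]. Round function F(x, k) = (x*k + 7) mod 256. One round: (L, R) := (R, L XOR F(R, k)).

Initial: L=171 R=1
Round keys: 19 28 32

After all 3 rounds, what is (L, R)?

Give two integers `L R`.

Answer: 98 246

Derivation:
Round 1 (k=19): L=1 R=177
Round 2 (k=28): L=177 R=98
Round 3 (k=32): L=98 R=246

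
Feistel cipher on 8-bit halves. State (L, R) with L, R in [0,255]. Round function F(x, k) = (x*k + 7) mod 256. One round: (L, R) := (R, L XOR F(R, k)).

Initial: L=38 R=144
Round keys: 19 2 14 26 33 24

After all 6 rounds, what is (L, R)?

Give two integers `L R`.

Answer: 9 41

Derivation:
Round 1 (k=19): L=144 R=145
Round 2 (k=2): L=145 R=185
Round 3 (k=14): L=185 R=180
Round 4 (k=26): L=180 R=246
Round 5 (k=33): L=246 R=9
Round 6 (k=24): L=9 R=41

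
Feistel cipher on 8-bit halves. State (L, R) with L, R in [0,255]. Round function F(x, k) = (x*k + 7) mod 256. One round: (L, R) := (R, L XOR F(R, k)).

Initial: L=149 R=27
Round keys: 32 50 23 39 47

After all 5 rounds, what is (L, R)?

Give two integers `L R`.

Answer: 90 72

Derivation:
Round 1 (k=32): L=27 R=242
Round 2 (k=50): L=242 R=80
Round 3 (k=23): L=80 R=197
Round 4 (k=39): L=197 R=90
Round 5 (k=47): L=90 R=72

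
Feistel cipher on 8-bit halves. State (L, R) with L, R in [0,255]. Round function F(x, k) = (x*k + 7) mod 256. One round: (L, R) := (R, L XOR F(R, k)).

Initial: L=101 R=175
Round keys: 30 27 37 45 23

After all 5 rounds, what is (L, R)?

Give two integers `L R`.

Answer: 246 22

Derivation:
Round 1 (k=30): L=175 R=236
Round 2 (k=27): L=236 R=68
Round 3 (k=37): L=68 R=55
Round 4 (k=45): L=55 R=246
Round 5 (k=23): L=246 R=22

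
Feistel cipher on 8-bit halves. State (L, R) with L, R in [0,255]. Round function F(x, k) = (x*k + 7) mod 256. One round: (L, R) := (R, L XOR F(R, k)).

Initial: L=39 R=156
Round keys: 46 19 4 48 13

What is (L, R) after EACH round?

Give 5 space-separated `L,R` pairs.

Round 1 (k=46): L=156 R=40
Round 2 (k=19): L=40 R=99
Round 3 (k=4): L=99 R=187
Round 4 (k=48): L=187 R=116
Round 5 (k=13): L=116 R=80

Answer: 156,40 40,99 99,187 187,116 116,80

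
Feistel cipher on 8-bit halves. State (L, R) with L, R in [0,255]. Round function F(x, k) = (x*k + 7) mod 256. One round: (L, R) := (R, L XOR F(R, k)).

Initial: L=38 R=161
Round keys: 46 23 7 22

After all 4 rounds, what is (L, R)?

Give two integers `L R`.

Round 1 (k=46): L=161 R=211
Round 2 (k=23): L=211 R=93
Round 3 (k=7): L=93 R=65
Round 4 (k=22): L=65 R=192

Answer: 65 192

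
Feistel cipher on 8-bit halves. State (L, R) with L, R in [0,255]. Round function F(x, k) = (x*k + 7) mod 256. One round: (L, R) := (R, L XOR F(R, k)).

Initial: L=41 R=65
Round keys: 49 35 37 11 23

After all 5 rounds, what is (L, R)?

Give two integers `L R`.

Answer: 39 247

Derivation:
Round 1 (k=49): L=65 R=81
Round 2 (k=35): L=81 R=91
Round 3 (k=37): L=91 R=127
Round 4 (k=11): L=127 R=39
Round 5 (k=23): L=39 R=247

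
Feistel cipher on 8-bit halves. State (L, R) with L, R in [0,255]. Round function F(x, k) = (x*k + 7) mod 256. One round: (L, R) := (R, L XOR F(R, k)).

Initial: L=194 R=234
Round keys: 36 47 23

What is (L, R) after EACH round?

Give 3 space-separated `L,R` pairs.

Answer: 234,45 45,160 160,74

Derivation:
Round 1 (k=36): L=234 R=45
Round 2 (k=47): L=45 R=160
Round 3 (k=23): L=160 R=74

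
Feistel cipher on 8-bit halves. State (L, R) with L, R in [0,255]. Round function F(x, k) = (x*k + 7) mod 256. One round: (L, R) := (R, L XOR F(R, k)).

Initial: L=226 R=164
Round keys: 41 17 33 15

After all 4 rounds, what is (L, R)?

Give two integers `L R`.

Answer: 194 129

Derivation:
Round 1 (k=41): L=164 R=169
Round 2 (k=17): L=169 R=228
Round 3 (k=33): L=228 R=194
Round 4 (k=15): L=194 R=129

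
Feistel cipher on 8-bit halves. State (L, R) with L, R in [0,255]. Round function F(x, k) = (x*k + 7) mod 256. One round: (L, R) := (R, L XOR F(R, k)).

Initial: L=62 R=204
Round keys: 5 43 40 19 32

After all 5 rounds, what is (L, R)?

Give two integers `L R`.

Answer: 47 77

Derivation:
Round 1 (k=5): L=204 R=61
Round 2 (k=43): L=61 R=138
Round 3 (k=40): L=138 R=170
Round 4 (k=19): L=170 R=47
Round 5 (k=32): L=47 R=77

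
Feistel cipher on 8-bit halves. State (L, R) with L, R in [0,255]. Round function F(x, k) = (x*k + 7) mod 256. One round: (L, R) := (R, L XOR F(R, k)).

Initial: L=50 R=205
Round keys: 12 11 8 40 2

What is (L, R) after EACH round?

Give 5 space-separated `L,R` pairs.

Answer: 205,145 145,143 143,238 238,184 184,153

Derivation:
Round 1 (k=12): L=205 R=145
Round 2 (k=11): L=145 R=143
Round 3 (k=8): L=143 R=238
Round 4 (k=40): L=238 R=184
Round 5 (k=2): L=184 R=153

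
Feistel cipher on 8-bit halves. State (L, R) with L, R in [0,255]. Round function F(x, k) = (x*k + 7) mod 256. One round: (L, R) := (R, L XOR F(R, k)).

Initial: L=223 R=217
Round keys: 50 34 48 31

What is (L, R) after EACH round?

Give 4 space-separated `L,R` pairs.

Round 1 (k=50): L=217 R=182
Round 2 (k=34): L=182 R=234
Round 3 (k=48): L=234 R=81
Round 4 (k=31): L=81 R=60

Answer: 217,182 182,234 234,81 81,60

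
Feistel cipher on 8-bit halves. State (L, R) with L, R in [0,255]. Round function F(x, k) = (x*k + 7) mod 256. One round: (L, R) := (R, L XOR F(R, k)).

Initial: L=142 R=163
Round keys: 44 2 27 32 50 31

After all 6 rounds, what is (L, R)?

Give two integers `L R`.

Answer: 41 75

Derivation:
Round 1 (k=44): L=163 R=133
Round 2 (k=2): L=133 R=178
Round 3 (k=27): L=178 R=72
Round 4 (k=32): L=72 R=181
Round 5 (k=50): L=181 R=41
Round 6 (k=31): L=41 R=75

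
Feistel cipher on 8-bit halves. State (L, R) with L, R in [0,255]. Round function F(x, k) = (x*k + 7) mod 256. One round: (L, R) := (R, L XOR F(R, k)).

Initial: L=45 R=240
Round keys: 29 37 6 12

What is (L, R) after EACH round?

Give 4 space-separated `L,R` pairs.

Round 1 (k=29): L=240 R=26
Round 2 (k=37): L=26 R=57
Round 3 (k=6): L=57 R=71
Round 4 (k=12): L=71 R=98

Answer: 240,26 26,57 57,71 71,98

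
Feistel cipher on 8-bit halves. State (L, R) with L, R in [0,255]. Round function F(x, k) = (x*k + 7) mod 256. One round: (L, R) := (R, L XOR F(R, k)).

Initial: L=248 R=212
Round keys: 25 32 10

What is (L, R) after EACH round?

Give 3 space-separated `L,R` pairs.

Answer: 212,67 67,179 179,70

Derivation:
Round 1 (k=25): L=212 R=67
Round 2 (k=32): L=67 R=179
Round 3 (k=10): L=179 R=70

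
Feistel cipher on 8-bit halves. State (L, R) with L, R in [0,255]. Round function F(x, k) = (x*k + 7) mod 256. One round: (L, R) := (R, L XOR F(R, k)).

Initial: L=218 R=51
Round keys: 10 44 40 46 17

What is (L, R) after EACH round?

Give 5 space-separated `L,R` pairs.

Answer: 51,223 223,104 104,152 152,63 63,174

Derivation:
Round 1 (k=10): L=51 R=223
Round 2 (k=44): L=223 R=104
Round 3 (k=40): L=104 R=152
Round 4 (k=46): L=152 R=63
Round 5 (k=17): L=63 R=174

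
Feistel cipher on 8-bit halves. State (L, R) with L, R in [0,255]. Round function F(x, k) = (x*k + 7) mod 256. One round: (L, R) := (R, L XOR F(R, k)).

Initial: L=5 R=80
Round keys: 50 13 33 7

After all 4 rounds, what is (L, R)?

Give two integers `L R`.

Answer: 154 44

Derivation:
Round 1 (k=50): L=80 R=162
Round 2 (k=13): L=162 R=17
Round 3 (k=33): L=17 R=154
Round 4 (k=7): L=154 R=44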